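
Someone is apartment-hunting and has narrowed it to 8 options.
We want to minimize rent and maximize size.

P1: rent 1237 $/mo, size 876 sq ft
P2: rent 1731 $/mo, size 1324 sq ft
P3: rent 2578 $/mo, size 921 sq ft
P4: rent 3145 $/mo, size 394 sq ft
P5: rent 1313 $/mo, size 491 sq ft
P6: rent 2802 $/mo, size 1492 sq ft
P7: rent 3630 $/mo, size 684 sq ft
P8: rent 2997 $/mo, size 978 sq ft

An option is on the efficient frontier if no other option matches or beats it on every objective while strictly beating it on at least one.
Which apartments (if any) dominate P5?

P1

P1: rent 1237≤1313, size 876≥491 — dominates P5.
Others (P2, P3, P4, P6, P7, P8) are each worse than P5 on at least one objective.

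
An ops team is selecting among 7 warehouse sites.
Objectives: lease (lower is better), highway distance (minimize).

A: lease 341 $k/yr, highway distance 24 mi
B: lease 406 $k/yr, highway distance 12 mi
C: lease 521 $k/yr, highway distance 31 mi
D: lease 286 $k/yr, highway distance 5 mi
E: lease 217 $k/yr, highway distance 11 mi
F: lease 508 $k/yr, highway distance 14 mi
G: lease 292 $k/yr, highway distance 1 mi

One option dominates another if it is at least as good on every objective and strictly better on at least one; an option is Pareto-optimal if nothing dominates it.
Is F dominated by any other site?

Yes

B vs F: lease 406≤508, highway distance 12≤14 — B is at least as good on every objective and strictly better on at least one, so B dominates F.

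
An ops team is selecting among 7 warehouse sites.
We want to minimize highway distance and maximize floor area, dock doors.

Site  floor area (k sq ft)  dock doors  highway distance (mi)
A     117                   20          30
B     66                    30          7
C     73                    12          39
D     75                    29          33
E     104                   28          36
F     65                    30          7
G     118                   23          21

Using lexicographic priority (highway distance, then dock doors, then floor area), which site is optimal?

First minimize highway distance: best is 7, kept {B, F}.
Then maximize dock doors: best is 30, kept {B, F}.
Then maximize floor area: best is 66, kept {B}.

B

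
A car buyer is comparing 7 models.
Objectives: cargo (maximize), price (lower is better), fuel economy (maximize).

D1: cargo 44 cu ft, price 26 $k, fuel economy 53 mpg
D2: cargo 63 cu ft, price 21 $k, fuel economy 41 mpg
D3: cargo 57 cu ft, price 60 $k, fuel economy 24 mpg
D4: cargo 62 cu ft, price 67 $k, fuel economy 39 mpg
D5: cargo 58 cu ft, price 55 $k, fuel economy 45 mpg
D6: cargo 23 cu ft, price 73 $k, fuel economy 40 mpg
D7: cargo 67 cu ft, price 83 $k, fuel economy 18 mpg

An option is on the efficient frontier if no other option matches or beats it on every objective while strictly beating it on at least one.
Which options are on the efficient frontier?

D1: not dominated (best fuel economy).
D2: not dominated (best price).
D3: dominated by D2 (cargo 63≥57, price 21≤60, fuel economy 41≥24).
D4: dominated by D2 (cargo 63≥62, price 21≤67, fuel economy 41≥39).
D5: not dominated.
D6: dominated by D1 (cargo 44≥23, price 26≤73, fuel economy 53≥40).
D7: not dominated (best cargo).

D1, D2, D5, D7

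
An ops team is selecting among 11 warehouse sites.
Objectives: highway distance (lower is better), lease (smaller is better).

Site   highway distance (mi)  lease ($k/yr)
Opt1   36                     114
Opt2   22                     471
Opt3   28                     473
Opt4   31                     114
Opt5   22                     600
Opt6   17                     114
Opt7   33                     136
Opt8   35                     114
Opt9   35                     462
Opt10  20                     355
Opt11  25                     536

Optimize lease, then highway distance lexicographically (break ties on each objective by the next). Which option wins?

Opt6

First minimize lease: best is 114, kept {Opt1, Opt4, Opt6, Opt8}.
Then minimize highway distance: best is 17, kept {Opt6}.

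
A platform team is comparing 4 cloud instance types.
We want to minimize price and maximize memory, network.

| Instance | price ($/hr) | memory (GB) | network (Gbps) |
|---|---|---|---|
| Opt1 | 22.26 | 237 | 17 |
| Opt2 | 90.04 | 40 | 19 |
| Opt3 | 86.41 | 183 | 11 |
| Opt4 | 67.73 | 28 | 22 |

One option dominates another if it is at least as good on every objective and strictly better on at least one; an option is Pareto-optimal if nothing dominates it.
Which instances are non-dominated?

Opt1, Opt2, Opt4

Opt1: not dominated (best price).
Opt2: not dominated.
Opt3: dominated by Opt1 (price 22.26≤86.41, memory 237≥183, network 17≥11).
Opt4: not dominated (best network).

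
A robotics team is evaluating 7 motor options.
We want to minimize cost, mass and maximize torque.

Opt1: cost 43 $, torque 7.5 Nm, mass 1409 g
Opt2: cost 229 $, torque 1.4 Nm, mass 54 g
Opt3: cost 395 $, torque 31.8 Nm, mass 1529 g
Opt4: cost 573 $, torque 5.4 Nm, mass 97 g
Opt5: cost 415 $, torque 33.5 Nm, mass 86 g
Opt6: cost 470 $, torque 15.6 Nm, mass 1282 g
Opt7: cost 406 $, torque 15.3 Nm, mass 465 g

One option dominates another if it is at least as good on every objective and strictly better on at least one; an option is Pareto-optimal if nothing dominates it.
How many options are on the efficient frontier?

5

Opt1: not dominated (best cost).
Opt2: not dominated (best mass).
Opt3: not dominated.
Opt4: dominated by Opt5 (cost 415≤573, torque 33.5≥5.4, mass 86≤97).
Opt5: not dominated (best torque).
Opt6: dominated by Opt5 (cost 415≤470, torque 33.5≥15.6, mass 86≤1282).
Opt7: not dominated.
Pareto-optimal: Opt1, Opt2, Opt3, Opt5, Opt7 → 5.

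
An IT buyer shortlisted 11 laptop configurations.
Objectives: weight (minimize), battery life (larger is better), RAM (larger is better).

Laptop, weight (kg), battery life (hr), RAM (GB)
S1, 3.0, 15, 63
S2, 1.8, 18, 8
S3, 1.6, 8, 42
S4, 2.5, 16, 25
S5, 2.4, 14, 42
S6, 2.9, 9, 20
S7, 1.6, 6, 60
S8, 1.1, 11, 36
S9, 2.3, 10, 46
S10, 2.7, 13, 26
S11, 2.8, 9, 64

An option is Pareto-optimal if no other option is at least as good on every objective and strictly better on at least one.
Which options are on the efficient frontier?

S1: not dominated.
S2: not dominated (best battery life).
S3: not dominated.
S4: not dominated.
S5: not dominated.
S6: dominated by S4 (weight 2.5≤2.9, battery life 16≥9, RAM 25≥20).
S7: not dominated.
S8: not dominated (best weight).
S9: not dominated.
S10: dominated by S5 (weight 2.4≤2.7, battery life 14≥13, RAM 42≥26).
S11: not dominated (best RAM).

S1, S2, S3, S4, S5, S7, S8, S9, S11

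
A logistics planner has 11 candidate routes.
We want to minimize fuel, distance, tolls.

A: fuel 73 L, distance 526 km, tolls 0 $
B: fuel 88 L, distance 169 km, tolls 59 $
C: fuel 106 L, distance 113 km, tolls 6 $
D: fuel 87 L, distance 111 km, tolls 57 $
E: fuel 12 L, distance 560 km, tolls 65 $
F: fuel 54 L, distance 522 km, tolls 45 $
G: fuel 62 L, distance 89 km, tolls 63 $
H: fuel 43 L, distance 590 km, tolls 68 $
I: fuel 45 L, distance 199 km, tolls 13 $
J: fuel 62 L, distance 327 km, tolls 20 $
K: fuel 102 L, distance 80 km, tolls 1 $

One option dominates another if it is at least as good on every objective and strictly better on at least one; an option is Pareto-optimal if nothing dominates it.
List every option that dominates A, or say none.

B: worse on fuel (88 vs 73).
C: worse on fuel (106 vs 73).
D: worse on fuel (87 vs 73).
E: worse on distance (560 vs 526).
F: worse on tolls (45 vs 0).
G: worse on tolls (63 vs 0).
H: worse on distance (590 vs 526).
I: worse on tolls (13 vs 0).
J: worse on tolls (20 vs 0).
K: worse on fuel (102 vs 73).
No option dominates A.

none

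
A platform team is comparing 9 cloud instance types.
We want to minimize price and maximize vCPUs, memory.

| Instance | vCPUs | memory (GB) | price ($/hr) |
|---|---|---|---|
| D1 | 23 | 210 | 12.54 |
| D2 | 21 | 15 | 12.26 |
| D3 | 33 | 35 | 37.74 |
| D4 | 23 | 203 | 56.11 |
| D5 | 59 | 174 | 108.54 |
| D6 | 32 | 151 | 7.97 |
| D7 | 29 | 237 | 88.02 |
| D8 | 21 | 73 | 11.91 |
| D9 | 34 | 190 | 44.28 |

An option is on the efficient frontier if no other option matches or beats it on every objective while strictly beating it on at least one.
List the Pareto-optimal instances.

D1: not dominated.
D2: dominated by D6 (vCPUs 32≥21, memory 151≥15, price 7.97≤12.26).
D3: not dominated.
D4: dominated by D1 (vCPUs 23≥23, memory 210≥203, price 12.54≤56.11).
D5: not dominated (best vCPUs).
D6: not dominated (best price).
D7: not dominated (best memory).
D8: dominated by D6 (vCPUs 32≥21, memory 151≥73, price 7.97≤11.91).
D9: not dominated.

D1, D3, D5, D6, D7, D9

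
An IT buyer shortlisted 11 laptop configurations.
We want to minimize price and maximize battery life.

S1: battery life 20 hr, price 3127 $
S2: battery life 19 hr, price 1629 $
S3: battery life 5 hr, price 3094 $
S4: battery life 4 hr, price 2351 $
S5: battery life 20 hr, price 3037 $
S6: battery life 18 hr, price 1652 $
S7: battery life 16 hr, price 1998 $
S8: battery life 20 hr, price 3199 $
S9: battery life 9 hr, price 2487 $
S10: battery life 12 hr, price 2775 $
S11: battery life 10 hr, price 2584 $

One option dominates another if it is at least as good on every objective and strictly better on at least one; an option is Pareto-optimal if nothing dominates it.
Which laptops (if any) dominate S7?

S2: battery life 19≥16, price 1629≤1998 — dominates S7.
S6: battery life 18≥16, price 1652≤1998 — dominates S7.
Others (S1, S3, S4, S5, S8, S9, S10, S11) are each worse than S7 on at least one objective.

S2, S6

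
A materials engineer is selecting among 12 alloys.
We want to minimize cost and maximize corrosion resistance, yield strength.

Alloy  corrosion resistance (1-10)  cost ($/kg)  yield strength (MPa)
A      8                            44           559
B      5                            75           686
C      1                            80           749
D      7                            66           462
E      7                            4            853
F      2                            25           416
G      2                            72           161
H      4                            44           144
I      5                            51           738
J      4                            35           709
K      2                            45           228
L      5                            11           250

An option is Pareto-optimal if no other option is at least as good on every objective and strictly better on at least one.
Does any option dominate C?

Yes

E vs C: corrosion resistance 7≥1, cost 4≤80, yield strength 853≥749 — E is at least as good on every objective and strictly better on at least one, so E dominates C.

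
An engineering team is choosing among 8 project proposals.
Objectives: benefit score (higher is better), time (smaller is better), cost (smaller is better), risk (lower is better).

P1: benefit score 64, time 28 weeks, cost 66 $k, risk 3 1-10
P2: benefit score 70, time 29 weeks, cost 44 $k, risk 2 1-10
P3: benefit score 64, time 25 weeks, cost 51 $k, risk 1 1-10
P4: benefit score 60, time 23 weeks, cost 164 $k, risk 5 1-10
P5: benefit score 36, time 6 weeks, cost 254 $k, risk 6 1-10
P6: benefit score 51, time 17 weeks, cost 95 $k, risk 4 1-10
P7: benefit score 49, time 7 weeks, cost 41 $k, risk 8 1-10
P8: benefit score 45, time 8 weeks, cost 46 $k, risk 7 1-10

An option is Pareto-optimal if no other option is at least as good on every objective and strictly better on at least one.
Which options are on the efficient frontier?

P2, P3, P4, P5, P6, P7, P8

P1: dominated by P3 (benefit score 64≥64, time 25≤28, cost 51≤66, risk 1≤3).
P2: not dominated (best benefit score).
P3: not dominated (best risk).
P4: not dominated.
P5: not dominated (best time).
P6: not dominated.
P7: not dominated (best cost).
P8: not dominated.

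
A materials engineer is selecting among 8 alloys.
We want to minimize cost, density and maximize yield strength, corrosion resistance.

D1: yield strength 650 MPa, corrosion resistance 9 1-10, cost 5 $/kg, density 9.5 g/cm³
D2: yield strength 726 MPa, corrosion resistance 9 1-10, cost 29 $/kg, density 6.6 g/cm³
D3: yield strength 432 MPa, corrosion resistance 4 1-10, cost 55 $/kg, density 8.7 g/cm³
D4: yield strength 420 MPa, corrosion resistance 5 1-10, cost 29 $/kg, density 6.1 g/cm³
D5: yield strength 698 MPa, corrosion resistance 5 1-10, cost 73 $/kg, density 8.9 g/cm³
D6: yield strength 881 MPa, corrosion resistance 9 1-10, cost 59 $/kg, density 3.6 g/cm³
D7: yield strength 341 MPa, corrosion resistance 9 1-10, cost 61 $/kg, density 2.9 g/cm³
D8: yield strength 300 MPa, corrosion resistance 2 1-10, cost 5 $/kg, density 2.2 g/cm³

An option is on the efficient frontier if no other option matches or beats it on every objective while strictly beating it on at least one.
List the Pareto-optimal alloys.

D1: not dominated.
D2: not dominated.
D3: dominated by D2 (yield strength 726≥432, corrosion resistance 9≥4, cost 29≤55, density 6.6≤8.7).
D4: not dominated.
D5: dominated by D2 (yield strength 726≥698, corrosion resistance 9≥5, cost 29≤73, density 6.6≤8.9).
D6: not dominated (best yield strength).
D7: not dominated.
D8: not dominated (best density).

D1, D2, D4, D6, D7, D8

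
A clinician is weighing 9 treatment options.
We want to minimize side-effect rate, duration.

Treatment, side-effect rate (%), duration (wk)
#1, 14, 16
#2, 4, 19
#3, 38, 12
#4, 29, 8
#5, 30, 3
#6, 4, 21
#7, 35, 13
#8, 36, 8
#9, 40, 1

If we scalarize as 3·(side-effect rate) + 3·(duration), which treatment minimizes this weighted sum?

#1: 3·14 + 3·16 = 90
#2: 3·4 + 3·19 = 69
#3: 3·38 + 3·12 = 150
#4: 3·29 + 3·8 = 111
#5: 3·30 + 3·3 = 99
#6: 3·4 + 3·21 = 75
#7: 3·35 + 3·13 = 144
#8: 3·36 + 3·8 = 132
#9: 3·40 + 3·1 = 123
Lowest: #2 at 69.

#2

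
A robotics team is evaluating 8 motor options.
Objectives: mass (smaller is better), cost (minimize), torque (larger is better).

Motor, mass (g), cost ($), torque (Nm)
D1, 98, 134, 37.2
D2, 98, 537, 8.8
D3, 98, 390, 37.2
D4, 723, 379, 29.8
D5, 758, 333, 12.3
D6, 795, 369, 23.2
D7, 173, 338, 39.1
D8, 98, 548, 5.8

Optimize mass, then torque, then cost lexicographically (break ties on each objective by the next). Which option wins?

D1

First minimize mass: best is 98, kept {D1, D2, D3, D8}.
Then maximize torque: best is 37.2, kept {D1, D3}.
Then minimize cost: best is 134, kept {D1}.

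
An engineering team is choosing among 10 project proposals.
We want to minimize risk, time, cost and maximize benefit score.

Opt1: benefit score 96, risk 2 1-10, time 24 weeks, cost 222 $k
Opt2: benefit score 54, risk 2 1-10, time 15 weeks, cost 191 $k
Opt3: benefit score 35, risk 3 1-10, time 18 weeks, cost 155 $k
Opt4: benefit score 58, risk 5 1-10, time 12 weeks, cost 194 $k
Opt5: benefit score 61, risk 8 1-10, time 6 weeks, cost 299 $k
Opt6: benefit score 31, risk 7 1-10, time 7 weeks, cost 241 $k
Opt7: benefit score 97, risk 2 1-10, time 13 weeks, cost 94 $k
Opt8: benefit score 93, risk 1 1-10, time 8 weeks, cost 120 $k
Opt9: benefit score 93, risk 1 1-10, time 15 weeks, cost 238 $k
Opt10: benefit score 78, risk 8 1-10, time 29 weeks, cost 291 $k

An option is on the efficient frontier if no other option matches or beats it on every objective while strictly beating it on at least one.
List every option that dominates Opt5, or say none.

Opt1: worse on time (24 vs 6).
Opt2: worse on benefit score (54 vs 61).
Opt3: worse on benefit score (35 vs 61).
Opt4: worse on benefit score (58 vs 61).
Opt6: worse on benefit score (31 vs 61).
Opt7: worse on time (13 vs 6).
Opt8: worse on time (8 vs 6).
Opt9: worse on time (15 vs 6).
Opt10: worse on time (29 vs 6).
No option dominates Opt5.

none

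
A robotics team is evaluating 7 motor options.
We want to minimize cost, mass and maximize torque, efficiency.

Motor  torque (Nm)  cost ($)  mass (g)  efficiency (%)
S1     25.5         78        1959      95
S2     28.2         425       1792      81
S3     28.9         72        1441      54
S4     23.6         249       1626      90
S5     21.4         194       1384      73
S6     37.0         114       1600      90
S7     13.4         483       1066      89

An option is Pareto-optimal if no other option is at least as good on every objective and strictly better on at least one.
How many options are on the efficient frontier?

S1: not dominated (best efficiency).
S2: dominated by S6 (torque 37.0≥28.2, cost 114≤425, mass 1600≤1792, efficiency 90≥81).
S3: not dominated (best cost).
S4: dominated by S6 (torque 37.0≥23.6, cost 114≤249, mass 1600≤1626, efficiency 90≥90).
S5: not dominated.
S6: not dominated (best torque).
S7: not dominated (best mass).
Pareto-optimal: S1, S3, S5, S6, S7 → 5.

5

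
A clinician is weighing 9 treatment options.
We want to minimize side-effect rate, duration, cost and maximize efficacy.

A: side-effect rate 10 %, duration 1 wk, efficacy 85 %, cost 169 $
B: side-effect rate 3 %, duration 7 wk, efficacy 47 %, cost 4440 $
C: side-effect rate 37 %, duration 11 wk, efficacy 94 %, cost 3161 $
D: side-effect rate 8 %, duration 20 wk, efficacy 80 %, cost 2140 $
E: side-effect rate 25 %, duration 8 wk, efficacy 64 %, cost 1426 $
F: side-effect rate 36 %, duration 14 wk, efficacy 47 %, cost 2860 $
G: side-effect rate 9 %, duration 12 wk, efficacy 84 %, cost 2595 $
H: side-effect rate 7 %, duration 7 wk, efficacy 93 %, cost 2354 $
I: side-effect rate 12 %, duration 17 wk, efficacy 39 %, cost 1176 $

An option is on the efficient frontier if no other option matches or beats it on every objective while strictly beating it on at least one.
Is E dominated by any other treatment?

A vs E: side-effect rate 10≤25, duration 1≤8, efficacy 85≥64, cost 169≤1426 — A is at least as good on every objective and strictly better on at least one, so A dominates E.

Yes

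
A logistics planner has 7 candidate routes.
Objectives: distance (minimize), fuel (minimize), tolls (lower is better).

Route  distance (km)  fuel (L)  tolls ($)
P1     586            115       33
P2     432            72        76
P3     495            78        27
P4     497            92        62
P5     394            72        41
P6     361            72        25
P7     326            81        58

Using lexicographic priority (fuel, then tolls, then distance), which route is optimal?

P6

First minimize fuel: best is 72, kept {P2, P5, P6}.
Then minimize tolls: best is 25, kept {P6}.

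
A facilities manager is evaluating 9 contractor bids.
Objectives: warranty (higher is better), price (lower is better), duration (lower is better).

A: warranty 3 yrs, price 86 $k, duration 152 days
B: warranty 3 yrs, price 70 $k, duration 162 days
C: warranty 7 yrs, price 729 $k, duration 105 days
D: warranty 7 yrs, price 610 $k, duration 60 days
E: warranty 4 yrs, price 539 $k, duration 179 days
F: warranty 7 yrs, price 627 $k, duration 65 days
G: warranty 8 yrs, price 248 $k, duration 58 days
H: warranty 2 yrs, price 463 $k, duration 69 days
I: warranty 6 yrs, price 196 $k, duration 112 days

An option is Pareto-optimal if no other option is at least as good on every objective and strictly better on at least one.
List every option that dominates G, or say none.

A: worse on warranty (3 vs 8).
B: worse on warranty (3 vs 8).
C: worse on warranty (7 vs 8).
D: worse on warranty (7 vs 8).
E: worse on warranty (4 vs 8).
F: worse on warranty (7 vs 8).
H: worse on warranty (2 vs 8).
I: worse on warranty (6 vs 8).
No option dominates G.

none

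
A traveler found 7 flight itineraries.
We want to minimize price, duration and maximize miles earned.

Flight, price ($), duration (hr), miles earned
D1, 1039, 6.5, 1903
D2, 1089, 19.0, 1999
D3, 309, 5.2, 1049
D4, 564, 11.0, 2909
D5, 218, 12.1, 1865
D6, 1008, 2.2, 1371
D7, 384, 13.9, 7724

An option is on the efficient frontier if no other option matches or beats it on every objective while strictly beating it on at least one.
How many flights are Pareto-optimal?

6

D1: not dominated.
D2: dominated by D4 (price 564≤1089, duration 11.0≤19.0, miles earned 2909≥1999).
D3: not dominated.
D4: not dominated.
D5: not dominated (best price).
D6: not dominated (best duration).
D7: not dominated (best miles earned).
Pareto-optimal: D1, D3, D4, D5, D6, D7 → 6.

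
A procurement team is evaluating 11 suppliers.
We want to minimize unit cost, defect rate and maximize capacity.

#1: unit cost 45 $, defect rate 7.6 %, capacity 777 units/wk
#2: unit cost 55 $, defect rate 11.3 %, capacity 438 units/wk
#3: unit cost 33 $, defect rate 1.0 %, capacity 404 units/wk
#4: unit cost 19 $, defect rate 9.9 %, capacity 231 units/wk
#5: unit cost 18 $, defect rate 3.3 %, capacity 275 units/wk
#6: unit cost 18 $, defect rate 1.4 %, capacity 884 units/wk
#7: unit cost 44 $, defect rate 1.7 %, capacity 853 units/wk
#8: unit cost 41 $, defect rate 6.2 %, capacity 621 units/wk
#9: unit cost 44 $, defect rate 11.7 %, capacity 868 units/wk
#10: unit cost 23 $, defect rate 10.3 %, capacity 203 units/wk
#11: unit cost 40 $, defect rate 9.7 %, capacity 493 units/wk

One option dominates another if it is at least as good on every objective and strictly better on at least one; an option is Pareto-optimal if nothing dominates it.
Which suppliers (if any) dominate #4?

#5, #6

#5: unit cost 18≤19, defect rate 3.3≤9.9, capacity 275≥231 — dominates #4.
#6: unit cost 18≤19, defect rate 1.4≤9.9, capacity 884≥231 — dominates #4.
Others (#1, #2, #3, #7, #8, #9, #10, #11) are each worse than #4 on at least one objective.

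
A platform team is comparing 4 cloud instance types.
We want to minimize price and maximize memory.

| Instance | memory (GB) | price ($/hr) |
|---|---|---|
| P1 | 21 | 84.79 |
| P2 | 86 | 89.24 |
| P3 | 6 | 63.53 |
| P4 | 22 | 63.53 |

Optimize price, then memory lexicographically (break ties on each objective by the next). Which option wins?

P4

First minimize price: best is 63.53, kept {P3, P4}.
Then maximize memory: best is 22, kept {P4}.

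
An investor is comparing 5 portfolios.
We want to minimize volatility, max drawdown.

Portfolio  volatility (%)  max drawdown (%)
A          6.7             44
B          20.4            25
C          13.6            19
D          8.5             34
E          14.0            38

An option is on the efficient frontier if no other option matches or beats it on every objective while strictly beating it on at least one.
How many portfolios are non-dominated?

3

A: not dominated (best volatility).
B: dominated by C (volatility 13.6≤20.4, max drawdown 19≤25).
C: not dominated (best max drawdown).
D: not dominated.
E: dominated by C (volatility 13.6≤14.0, max drawdown 19≤38).
Pareto-optimal: A, C, D → 3.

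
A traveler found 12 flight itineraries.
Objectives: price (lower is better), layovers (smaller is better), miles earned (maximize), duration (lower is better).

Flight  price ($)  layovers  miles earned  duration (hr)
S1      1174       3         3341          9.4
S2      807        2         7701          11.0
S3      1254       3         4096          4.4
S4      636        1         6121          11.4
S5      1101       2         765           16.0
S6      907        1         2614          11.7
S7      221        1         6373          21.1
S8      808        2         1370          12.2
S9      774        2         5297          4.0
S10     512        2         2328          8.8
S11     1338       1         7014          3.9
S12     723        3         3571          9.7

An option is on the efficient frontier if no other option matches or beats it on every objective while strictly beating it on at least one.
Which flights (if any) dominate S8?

S2, S4, S9, S10

S2: price 807≤808, layovers 2≤2, miles earned 7701≥1370, duration 11.0≤12.2 — dominates S8.
S4: price 636≤808, layovers 1≤2, miles earned 6121≥1370, duration 11.4≤12.2 — dominates S8.
S9: price 774≤808, layovers 2≤2, miles earned 5297≥1370, duration 4.0≤12.2 — dominates S8.
S10: price 512≤808, layovers 2≤2, miles earned 2328≥1370, duration 8.8≤12.2 — dominates S8.
Others (S1, S3, S5, S6, S7, S11, S12) are each worse than S8 on at least one objective.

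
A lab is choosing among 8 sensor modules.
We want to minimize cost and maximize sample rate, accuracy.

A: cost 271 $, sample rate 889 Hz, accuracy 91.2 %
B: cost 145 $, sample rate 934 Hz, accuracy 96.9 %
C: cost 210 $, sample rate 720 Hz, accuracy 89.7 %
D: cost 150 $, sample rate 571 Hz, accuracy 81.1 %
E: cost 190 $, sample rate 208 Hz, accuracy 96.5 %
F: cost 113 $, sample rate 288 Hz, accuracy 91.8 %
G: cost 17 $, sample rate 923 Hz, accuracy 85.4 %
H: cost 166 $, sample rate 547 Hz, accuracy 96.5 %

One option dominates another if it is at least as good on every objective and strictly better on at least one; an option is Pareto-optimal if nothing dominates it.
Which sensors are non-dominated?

B, F, G

A: dominated by B (cost 145≤271, sample rate 934≥889, accuracy 96.9≥91.2).
B: not dominated (best sample rate).
C: dominated by B (cost 145≤210, sample rate 934≥720, accuracy 96.9≥89.7).
D: dominated by B (cost 145≤150, sample rate 934≥571, accuracy 96.9≥81.1).
E: dominated by B (cost 145≤190, sample rate 934≥208, accuracy 96.9≥96.5).
F: not dominated.
G: not dominated (best cost).
H: dominated by B (cost 145≤166, sample rate 934≥547, accuracy 96.9≥96.5).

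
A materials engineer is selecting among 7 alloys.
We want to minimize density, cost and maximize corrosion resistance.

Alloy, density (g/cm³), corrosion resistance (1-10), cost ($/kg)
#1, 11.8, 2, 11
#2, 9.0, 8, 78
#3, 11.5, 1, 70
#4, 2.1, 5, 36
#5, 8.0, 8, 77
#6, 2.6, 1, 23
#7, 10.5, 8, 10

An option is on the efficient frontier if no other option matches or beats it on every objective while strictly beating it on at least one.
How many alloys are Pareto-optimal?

#1: dominated by #7 (density 10.5≤11.8, corrosion resistance 8≥2, cost 10≤11).
#2: dominated by #5 (density 8.0≤9.0, corrosion resistance 8≥8, cost 77≤78).
#3: dominated by #4 (density 2.1≤11.5, corrosion resistance 5≥1, cost 36≤70).
#4: not dominated (best density).
#5: not dominated.
#6: not dominated.
#7: not dominated (best cost).
Pareto-optimal: #4, #5, #6, #7 → 4.

4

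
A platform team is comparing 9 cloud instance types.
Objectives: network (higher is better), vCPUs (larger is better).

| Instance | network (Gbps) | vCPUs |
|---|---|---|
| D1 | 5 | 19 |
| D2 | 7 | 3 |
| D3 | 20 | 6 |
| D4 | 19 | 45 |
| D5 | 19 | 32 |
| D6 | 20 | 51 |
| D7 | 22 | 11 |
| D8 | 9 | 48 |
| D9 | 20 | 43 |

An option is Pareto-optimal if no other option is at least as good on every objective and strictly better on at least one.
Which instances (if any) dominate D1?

D4: network 19≥5, vCPUs 45≥19 — dominates D1.
D5: network 19≥5, vCPUs 32≥19 — dominates D1.
D6: network 20≥5, vCPUs 51≥19 — dominates D1.
D8: network 9≥5, vCPUs 48≥19 — dominates D1.
D9: network 20≥5, vCPUs 43≥19 — dominates D1.
Others (D2, D3, D7) are each worse than D1 on at least one objective.

D4, D5, D6, D8, D9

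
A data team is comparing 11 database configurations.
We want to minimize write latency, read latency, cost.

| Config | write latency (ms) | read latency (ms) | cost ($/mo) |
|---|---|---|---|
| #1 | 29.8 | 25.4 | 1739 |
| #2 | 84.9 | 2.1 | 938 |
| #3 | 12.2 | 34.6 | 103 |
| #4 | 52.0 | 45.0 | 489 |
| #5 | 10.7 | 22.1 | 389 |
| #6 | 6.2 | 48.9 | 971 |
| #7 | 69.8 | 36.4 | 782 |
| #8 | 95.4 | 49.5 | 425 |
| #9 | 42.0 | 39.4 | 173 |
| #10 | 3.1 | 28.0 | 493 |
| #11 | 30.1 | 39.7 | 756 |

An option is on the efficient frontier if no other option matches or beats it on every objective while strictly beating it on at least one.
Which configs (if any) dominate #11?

#3: write latency 12.2≤30.1, read latency 34.6≤39.7, cost 103≤756 — dominates #11.
#5: write latency 10.7≤30.1, read latency 22.1≤39.7, cost 389≤756 — dominates #11.
#10: write latency 3.1≤30.1, read latency 28.0≤39.7, cost 493≤756 — dominates #11.
Others (#1, #2, #4, #6, #7, #8, #9) are each worse than #11 on at least one objective.

#3, #5, #10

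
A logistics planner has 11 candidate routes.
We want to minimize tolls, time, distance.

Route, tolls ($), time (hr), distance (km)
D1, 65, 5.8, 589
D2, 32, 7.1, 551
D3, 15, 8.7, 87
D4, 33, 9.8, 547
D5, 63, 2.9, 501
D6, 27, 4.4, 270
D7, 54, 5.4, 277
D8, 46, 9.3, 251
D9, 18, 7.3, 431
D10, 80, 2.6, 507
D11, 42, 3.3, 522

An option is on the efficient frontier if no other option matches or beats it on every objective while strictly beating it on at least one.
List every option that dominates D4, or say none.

D3, D6, D9

D3: tolls 15≤33, time 8.7≤9.8, distance 87≤547 — dominates D4.
D6: tolls 27≤33, time 4.4≤9.8, distance 270≤547 — dominates D4.
D9: tolls 18≤33, time 7.3≤9.8, distance 431≤547 — dominates D4.
Others (D1, D2, D5, D7, D8, D10, D11) are each worse than D4 on at least one objective.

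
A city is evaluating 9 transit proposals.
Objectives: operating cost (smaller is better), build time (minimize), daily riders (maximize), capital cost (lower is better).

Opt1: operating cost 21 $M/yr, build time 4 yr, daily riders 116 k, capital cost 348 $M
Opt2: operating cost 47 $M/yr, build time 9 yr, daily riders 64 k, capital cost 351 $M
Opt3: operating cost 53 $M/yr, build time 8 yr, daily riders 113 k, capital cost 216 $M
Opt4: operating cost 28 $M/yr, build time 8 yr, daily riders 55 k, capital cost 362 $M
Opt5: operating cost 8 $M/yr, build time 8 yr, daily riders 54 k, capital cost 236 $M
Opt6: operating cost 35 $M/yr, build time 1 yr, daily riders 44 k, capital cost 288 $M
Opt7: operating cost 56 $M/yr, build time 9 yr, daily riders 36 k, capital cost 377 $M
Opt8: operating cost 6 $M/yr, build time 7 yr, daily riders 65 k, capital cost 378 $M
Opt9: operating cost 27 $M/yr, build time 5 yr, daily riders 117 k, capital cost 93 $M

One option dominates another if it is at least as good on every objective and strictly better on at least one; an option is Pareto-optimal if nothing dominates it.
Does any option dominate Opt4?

Yes

Opt1 vs Opt4: operating cost 21≤28, build time 4≤8, daily riders 116≥55, capital cost 348≤362 — Opt1 is at least as good on every objective and strictly better on at least one, so Opt1 dominates Opt4.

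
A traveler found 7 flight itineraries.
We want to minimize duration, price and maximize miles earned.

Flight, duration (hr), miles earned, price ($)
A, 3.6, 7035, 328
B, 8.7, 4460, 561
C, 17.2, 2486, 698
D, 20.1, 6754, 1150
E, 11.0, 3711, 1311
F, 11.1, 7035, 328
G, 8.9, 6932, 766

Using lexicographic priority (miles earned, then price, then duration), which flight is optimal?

A

First maximize miles earned: best is 7035, kept {A, F}.
Then minimize price: best is 328, kept {A, F}.
Then minimize duration: best is 3.6, kept {A}.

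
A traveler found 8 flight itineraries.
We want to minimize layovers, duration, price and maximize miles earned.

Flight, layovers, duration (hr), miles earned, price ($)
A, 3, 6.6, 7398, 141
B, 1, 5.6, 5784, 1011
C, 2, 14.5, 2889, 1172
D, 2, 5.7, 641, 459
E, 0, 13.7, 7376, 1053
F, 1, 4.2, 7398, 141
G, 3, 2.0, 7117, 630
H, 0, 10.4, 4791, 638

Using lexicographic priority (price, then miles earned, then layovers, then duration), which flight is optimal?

First minimize price: best is 141, kept {A, F}.
Then maximize miles earned: best is 7398, kept {A, F}.
Then minimize layovers: best is 1, kept {F}.

F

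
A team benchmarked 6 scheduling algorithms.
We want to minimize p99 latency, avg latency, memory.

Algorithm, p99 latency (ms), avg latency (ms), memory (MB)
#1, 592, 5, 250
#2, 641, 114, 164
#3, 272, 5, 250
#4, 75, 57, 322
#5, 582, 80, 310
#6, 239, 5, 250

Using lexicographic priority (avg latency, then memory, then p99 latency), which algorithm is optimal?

#6

First minimize avg latency: best is 5, kept {#1, #3, #6}.
Then minimize memory: best is 250, kept {#1, #3, #6}.
Then minimize p99 latency: best is 239, kept {#6}.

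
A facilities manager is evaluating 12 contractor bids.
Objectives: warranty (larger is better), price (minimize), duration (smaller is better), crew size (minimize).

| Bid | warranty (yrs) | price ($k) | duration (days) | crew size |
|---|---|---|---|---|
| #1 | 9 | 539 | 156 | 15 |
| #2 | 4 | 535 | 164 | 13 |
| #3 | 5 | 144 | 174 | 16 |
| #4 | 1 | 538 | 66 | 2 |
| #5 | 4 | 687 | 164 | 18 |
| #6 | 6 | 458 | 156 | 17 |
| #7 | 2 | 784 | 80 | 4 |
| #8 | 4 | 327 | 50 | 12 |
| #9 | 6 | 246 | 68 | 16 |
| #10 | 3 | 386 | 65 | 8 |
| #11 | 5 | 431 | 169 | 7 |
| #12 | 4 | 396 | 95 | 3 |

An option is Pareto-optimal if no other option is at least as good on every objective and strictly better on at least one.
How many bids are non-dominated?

9

#1: not dominated (best warranty).
#2: dominated by #8 (warranty 4≥4, price 327≤535, duration 50≤164, crew size 12≤13).
#3: not dominated (best price).
#4: not dominated (best crew size).
#5: dominated by #1 (warranty 9≥4, price 539≤687, duration 156≤164, crew size 15≤18).
#6: dominated by #9 (warranty 6≥6, price 246≤458, duration 68≤156, crew size 16≤17).
#7: not dominated.
#8: not dominated (best duration).
#9: not dominated.
#10: not dominated.
#11: not dominated.
#12: not dominated.
Pareto-optimal: #1, #3, #4, #7, #8, #9, #10, #11, #12 → 9.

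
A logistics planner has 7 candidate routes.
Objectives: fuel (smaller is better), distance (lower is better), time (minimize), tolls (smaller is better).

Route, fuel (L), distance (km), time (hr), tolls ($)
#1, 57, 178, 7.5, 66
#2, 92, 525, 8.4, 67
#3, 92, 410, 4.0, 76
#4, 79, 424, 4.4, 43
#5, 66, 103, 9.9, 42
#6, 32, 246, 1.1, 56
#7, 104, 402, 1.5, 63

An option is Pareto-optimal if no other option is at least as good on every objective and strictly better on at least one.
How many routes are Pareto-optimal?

#1: not dominated.
#2: dominated by #1 (fuel 57≤92, distance 178≤525, time 7.5≤8.4, tolls 66≤67).
#3: dominated by #6 (fuel 32≤92, distance 246≤410, time 1.1≤4.0, tolls 56≤76).
#4: not dominated.
#5: not dominated (best distance).
#6: not dominated (best fuel).
#7: dominated by #6 (fuel 32≤104, distance 246≤402, time 1.1≤1.5, tolls 56≤63).
Pareto-optimal: #1, #4, #5, #6 → 4.

4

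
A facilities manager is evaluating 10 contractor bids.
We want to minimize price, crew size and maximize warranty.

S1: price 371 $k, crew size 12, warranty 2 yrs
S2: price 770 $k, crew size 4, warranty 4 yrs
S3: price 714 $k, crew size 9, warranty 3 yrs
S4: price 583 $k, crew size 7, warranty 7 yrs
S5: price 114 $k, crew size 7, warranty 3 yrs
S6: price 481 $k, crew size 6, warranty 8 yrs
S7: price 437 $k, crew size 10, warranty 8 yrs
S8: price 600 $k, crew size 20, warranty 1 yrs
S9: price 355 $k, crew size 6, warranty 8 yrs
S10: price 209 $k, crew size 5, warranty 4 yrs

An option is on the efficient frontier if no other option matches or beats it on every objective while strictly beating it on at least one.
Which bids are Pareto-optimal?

S1: dominated by S5 (price 114≤371, crew size 7≤12, warranty 3≥2).
S2: not dominated (best crew size).
S3: dominated by S4 (price 583≤714, crew size 7≤9, warranty 7≥3).
S4: dominated by S6 (price 481≤583, crew size 6≤7, warranty 8≥7).
S5: not dominated (best price).
S6: dominated by S9 (price 355≤481, crew size 6≤6, warranty 8≥8).
S7: dominated by S9 (price 355≤437, crew size 6≤10, warranty 8≥8).
S8: dominated by S1 (price 371≤600, crew size 12≤20, warranty 2≥1).
S9: not dominated.
S10: not dominated.

S2, S5, S9, S10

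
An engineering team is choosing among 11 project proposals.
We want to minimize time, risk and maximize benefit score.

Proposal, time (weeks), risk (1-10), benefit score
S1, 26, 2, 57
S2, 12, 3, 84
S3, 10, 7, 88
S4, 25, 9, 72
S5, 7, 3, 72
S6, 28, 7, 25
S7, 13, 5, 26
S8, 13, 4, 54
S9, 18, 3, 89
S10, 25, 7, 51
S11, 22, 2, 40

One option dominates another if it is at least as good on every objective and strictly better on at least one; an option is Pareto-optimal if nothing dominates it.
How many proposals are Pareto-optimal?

S1: not dominated.
S2: not dominated.
S3: not dominated.
S4: dominated by S2 (time 12≤25, risk 3≤9, benefit score 84≥72).
S5: not dominated (best time).
S6: dominated by S1 (time 26≤28, risk 2≤7, benefit score 57≥25).
S7: dominated by S2 (time 12≤13, risk 3≤5, benefit score 84≥26).
S8: dominated by S2 (time 12≤13, risk 3≤4, benefit score 84≥54).
S9: not dominated (best benefit score).
S10: dominated by S2 (time 12≤25, risk 3≤7, benefit score 84≥51).
S11: not dominated.
Pareto-optimal: S1, S2, S3, S5, S9, S11 → 6.

6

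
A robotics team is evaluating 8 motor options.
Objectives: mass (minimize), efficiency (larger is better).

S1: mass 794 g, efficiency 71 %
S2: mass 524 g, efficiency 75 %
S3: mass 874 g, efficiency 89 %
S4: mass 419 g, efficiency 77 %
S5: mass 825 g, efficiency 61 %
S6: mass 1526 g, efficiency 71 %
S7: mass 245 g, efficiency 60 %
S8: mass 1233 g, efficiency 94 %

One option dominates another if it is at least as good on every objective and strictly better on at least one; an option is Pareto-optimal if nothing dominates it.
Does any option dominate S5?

S1 vs S5: mass 794≤825, efficiency 71≥61 — S1 is at least as good on every objective and strictly better on at least one, so S1 dominates S5.

Yes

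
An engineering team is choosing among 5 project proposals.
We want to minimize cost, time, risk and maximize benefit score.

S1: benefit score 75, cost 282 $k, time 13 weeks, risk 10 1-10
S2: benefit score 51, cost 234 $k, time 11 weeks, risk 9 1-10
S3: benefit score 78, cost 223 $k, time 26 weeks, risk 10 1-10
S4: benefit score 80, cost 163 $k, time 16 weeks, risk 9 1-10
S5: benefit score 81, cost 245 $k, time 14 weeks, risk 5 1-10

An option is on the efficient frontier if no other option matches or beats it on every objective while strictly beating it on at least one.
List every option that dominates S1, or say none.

none

S2: worse on benefit score (51 vs 75).
S3: worse on time (26 vs 13).
S4: worse on time (16 vs 13).
S5: worse on time (14 vs 13).
No option dominates S1.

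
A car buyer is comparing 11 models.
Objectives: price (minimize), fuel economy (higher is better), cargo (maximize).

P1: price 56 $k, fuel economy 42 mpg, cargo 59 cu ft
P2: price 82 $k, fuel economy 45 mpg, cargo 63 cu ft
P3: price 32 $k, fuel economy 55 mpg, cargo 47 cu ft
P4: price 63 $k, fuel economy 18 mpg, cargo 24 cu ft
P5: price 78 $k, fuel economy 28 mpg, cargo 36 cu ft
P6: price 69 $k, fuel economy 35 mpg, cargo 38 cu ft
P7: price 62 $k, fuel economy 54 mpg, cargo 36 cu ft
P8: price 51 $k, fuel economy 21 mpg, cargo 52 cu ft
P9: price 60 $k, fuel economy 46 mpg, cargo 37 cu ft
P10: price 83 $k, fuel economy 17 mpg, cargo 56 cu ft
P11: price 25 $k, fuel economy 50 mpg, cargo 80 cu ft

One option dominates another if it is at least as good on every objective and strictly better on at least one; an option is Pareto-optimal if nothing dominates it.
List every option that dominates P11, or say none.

none

P1: worse on price (56 vs 25).
P2: worse on price (82 vs 25).
P3: worse on price (32 vs 25).
P4: worse on price (63 vs 25).
P5: worse on price (78 vs 25).
P6: worse on price (69 vs 25).
P7: worse on price (62 vs 25).
P8: worse on price (51 vs 25).
P9: worse on price (60 vs 25).
P10: worse on price (83 vs 25).
No option dominates P11.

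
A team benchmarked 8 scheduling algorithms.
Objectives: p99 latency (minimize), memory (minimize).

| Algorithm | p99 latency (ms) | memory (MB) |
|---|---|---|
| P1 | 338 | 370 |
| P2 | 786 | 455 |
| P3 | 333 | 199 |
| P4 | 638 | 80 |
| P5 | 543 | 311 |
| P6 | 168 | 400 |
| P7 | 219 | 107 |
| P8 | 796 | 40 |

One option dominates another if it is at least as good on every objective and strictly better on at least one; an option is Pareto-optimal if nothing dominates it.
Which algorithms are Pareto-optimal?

P4, P6, P7, P8

P1: dominated by P3 (p99 latency 333≤338, memory 199≤370).
P2: dominated by P1 (p99 latency 338≤786, memory 370≤455).
P3: dominated by P7 (p99 latency 219≤333, memory 107≤199).
P4: not dominated.
P5: dominated by P3 (p99 latency 333≤543, memory 199≤311).
P6: not dominated (best p99 latency).
P7: not dominated.
P8: not dominated (best memory).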